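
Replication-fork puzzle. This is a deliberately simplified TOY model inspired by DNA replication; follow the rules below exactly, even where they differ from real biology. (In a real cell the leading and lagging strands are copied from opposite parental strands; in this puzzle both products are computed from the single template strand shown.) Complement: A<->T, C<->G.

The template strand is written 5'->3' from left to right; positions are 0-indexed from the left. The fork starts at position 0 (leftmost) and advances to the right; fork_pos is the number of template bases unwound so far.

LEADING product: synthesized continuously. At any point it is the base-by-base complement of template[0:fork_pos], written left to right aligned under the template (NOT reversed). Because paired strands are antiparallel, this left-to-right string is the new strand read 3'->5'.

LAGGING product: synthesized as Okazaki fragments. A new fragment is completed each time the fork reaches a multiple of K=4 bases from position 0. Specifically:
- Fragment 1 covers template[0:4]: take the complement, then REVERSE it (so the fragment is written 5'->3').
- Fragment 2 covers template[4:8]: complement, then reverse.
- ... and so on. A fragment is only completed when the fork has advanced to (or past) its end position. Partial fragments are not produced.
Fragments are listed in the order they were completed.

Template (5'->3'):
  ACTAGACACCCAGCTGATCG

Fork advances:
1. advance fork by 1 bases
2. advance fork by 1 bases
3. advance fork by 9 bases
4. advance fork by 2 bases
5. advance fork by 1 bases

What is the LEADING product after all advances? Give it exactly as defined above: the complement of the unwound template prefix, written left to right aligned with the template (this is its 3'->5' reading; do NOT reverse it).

Step 1: advance 1 -> fork_pos = 0 + 1 = 1.
Step 2: advance 1 -> fork_pos = 1 + 1 = 2.
Step 3: advance 9 -> fork_pos = 2 + 9 = 11.
Step 4: advance 2 -> fork_pos = 11 + 2 = 13.
Step 5: advance 1 -> fork_pos = 13 + 1 = 14.
Unwound prefix: template[0:14] = ACTAGACACCCAGC
Complement it base by base (A<->T, C<->G), keeping left-to-right order:
  [0:5] ACTAG -> TGATC
  [5:10] ACACC -> TGTGG
  [10:14] CAGC -> GTCG
Concatenate: TGATCTGTGGGTCG (length 14; written aligned with the template, i.e. 3'->5').

Answer: TGATCTGTGGGTCG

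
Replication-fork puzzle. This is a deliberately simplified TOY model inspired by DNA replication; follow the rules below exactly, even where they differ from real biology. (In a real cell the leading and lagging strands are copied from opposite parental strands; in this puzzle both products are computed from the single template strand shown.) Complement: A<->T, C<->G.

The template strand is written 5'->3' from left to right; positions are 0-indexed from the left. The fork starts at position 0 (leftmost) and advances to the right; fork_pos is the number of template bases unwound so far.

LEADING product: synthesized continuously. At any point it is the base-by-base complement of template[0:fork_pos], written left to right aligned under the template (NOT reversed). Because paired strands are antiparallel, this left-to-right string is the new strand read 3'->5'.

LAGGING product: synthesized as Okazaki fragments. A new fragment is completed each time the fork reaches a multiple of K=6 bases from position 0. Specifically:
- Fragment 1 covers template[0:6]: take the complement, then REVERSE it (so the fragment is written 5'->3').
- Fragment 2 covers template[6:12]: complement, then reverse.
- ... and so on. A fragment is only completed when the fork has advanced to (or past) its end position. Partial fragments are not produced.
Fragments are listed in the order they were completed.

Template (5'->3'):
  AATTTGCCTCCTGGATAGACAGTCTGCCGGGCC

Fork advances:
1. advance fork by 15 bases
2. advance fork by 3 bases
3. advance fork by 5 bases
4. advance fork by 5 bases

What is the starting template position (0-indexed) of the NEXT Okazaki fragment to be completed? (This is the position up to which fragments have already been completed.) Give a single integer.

Step 1: advance 15 -> fork_pos = 0 + 15 = 15. Reached multiple(s) of 6: 6, 12 -> fragments 1-2 completed (2 total).
Step 2: advance 3 -> fork_pos = 15 + 3 = 18. Reached multiple(s) of 6: 18 -> fragment 3 completed (3 total).
Step 3: advance 5 -> fork_pos = 18 + 5 = 23. Next multiple of 6 is 24 (not reached); still 3 fragment(s).
Step 4: advance 5 -> fork_pos = 23 + 5 = 28. Reached multiple(s) of 6: 24 -> fragment 4 completed (4 total).
4 fragment(s) completed, covering template[0:24] (4 x 6 = 24). The next fragment, fragment 5, covers template[24:30], so it starts at position 24.

Answer: 24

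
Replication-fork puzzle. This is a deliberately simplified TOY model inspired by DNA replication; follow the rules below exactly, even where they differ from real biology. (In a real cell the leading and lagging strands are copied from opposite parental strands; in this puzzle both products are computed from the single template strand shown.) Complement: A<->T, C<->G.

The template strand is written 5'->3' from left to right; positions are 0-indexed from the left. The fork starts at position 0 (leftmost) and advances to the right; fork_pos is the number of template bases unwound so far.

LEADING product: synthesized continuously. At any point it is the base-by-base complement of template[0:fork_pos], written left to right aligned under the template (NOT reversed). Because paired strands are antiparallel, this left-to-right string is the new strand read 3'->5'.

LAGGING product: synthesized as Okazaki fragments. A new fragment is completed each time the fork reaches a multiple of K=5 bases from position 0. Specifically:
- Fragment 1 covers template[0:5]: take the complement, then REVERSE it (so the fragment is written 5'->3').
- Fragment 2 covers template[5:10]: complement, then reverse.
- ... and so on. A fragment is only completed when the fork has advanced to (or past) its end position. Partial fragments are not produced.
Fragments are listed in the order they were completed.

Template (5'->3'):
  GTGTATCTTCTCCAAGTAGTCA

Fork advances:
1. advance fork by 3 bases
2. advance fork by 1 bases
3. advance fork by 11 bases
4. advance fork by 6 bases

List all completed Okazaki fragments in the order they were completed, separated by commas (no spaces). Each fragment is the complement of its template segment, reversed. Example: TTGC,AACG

Answer: TACAC,GAAGA,TTGGA,ACTAC

Derivation:
Step 1: advance 3 -> fork_pos = 0 + 3 = 3. Next multiple of 5 is 5 (not reached); still 0 fragment(s).
Step 2: advance 1 -> fork_pos = 3 + 1 = 4. Next multiple of 5 is 5 (not reached); still 0 fragment(s).
Step 3: advance 11 -> fork_pos = 4 + 11 = 15. Reached multiple(s) of 5: 5, 10, 15 -> fragments 1-3 completed (3 total).
Step 4: advance 6 -> fork_pos = 15 + 6 = 21. Reached multiple(s) of 5: 20 -> fragment 4 completed (4 total).
Final fork_pos = 21, so 4 fragment(s) are complete. Build each: template segment -> complement -> reverse.
Fragment 1: template[0:5] = GTGTA -> complement CACAT -> reversed TACAC
Fragment 2: template[5:10] = TCTTC -> complement AGAAG -> reversed GAAGA
Fragment 3: template[10:15] = TCCAA -> complement AGGTT -> reversed TTGGA
Fragment 4: template[15:20] = GTAGT -> complement CATCA -> reversed ACTAC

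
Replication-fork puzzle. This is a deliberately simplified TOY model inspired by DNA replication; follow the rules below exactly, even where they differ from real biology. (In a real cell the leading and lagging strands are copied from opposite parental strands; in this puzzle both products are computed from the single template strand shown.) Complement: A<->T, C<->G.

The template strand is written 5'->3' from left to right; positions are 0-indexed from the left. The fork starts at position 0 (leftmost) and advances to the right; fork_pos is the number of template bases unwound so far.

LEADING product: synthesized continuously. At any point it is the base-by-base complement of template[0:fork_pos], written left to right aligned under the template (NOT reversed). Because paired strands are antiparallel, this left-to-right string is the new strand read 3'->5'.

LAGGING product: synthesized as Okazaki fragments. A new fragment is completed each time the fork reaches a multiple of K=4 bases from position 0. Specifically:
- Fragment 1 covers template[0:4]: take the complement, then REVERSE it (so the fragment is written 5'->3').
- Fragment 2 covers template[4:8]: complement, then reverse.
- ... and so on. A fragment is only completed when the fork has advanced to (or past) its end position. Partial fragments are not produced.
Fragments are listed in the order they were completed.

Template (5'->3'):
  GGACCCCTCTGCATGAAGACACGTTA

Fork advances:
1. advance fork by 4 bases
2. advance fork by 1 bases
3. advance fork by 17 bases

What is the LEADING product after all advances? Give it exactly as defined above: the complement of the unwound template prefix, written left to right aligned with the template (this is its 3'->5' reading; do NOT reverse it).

Step 1: advance 4 -> fork_pos = 0 + 4 = 4.
Step 2: advance 1 -> fork_pos = 4 + 1 = 5.
Step 3: advance 17 -> fork_pos = 5 + 17 = 22.
Unwound prefix: template[0:22] = GGACCCCTCTGCATGAAGACAC
Complement it base by base (A<->T, C<->G), keeping left-to-right order:
  [0:5] GGACC -> CCTGG
  [5:10] CCTCT -> GGAGA
  [10:15] GCATG -> CGTAC
  [15:20] AAGAC -> TTCTG
  [20:22] AC -> TG
Concatenate: CCTGGGGAGACGTACTTCTGTG (length 22; written aligned with the template, i.e. 3'->5').

Answer: CCTGGGGAGACGTACTTCTGTG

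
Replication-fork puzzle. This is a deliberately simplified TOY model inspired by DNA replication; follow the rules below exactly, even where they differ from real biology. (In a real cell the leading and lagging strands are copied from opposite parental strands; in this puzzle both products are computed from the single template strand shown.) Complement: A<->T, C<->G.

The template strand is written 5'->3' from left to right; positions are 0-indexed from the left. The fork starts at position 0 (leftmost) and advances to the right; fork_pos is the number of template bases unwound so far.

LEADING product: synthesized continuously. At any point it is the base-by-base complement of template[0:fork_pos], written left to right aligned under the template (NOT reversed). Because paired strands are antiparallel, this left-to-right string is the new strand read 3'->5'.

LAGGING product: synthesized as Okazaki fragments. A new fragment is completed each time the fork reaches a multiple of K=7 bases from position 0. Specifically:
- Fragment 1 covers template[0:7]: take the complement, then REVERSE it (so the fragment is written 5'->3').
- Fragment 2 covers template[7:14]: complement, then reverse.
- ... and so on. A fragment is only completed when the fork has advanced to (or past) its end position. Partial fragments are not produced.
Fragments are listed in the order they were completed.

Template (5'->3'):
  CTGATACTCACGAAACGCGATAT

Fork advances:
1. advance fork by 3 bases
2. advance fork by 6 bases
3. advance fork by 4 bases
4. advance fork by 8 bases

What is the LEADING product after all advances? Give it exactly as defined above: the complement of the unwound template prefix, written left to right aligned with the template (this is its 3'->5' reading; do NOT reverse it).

Answer: GACTATGAGTGCTTTGCGCTA

Derivation:
Step 1: advance 3 -> fork_pos = 0 + 3 = 3.
Step 2: advance 6 -> fork_pos = 3 + 6 = 9.
Step 3: advance 4 -> fork_pos = 9 + 4 = 13.
Step 4: advance 8 -> fork_pos = 13 + 8 = 21.
Unwound prefix: template[0:21] = CTGATACTCACGAAACGCGAT
Complement it base by base (A<->T, C<->G), keeping left-to-right order:
  [0:5] CTGAT -> GACTA
  [5:10] ACTCA -> TGAGT
  [10:15] CGAAA -> GCTTT
  [15:20] CGCGA -> GCGCT
  [20:21] T -> A
Concatenate: GACTATGAGTGCTTTGCGCTA (length 21; written aligned with the template, i.e. 3'->5').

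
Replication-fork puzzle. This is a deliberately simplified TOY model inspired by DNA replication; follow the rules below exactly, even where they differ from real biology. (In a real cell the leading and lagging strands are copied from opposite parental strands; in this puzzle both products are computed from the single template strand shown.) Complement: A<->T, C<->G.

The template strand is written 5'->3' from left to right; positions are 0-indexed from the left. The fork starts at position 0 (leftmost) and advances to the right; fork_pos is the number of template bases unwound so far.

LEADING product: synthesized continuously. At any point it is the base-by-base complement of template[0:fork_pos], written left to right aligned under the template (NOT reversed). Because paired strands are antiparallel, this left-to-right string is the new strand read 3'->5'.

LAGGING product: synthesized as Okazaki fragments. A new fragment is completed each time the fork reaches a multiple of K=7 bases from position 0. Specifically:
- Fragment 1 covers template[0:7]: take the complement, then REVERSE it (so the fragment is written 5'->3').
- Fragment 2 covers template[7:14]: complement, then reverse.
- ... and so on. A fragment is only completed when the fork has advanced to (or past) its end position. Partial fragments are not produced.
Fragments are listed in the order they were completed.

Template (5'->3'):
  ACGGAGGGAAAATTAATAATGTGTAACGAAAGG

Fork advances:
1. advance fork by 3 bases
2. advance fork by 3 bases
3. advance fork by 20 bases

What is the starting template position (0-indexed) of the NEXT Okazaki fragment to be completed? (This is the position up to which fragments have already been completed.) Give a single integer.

Step 1: advance 3 -> fork_pos = 0 + 3 = 3. Next multiple of 7 is 7 (not reached); still 0 fragment(s).
Step 2: advance 3 -> fork_pos = 3 + 3 = 6. Next multiple of 7 is 7 (not reached); still 0 fragment(s).
Step 3: advance 20 -> fork_pos = 6 + 20 = 26. Reached multiple(s) of 7: 7, 14, 21 -> fragments 1-3 completed (3 total).
3 fragment(s) completed, covering template[0:21] (3 x 7 = 21). The next fragment, fragment 4, covers template[21:28], so it starts at position 21.

Answer: 21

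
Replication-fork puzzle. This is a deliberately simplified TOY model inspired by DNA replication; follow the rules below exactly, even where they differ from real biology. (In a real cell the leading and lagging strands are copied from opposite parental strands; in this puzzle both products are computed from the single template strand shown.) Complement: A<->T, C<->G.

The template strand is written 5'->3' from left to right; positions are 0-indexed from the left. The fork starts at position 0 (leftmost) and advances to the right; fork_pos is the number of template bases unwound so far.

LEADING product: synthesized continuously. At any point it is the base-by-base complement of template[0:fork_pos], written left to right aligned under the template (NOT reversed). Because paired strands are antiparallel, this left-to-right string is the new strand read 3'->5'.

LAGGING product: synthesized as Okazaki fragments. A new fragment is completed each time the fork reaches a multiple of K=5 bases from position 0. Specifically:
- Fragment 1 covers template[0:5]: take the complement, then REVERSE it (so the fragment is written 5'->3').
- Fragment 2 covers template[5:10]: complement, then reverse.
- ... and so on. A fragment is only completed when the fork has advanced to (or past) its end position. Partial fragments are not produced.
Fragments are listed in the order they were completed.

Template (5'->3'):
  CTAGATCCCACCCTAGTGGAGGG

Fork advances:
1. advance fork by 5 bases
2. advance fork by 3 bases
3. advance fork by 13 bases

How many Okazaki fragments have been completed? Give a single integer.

Answer: 4

Derivation:
Step 1: advance 5 -> fork_pos = 0 + 5 = 5. Reached multiple(s) of 5: 5 -> fragment 1 completed (1 total).
Step 2: advance 3 -> fork_pos = 5 + 3 = 8. Next multiple of 5 is 10 (not reached); still 1 fragment(s).
Step 3: advance 13 -> fork_pos = 8 + 13 = 21. Reached multiple(s) of 5: 10, 15, 20 -> fragments 2-4 completed (4 total).
Check: final fork_pos = 21; the multiples of 5 that are <= 21 are 5..20 -> 21 // 5 = 4 completed fragment(s).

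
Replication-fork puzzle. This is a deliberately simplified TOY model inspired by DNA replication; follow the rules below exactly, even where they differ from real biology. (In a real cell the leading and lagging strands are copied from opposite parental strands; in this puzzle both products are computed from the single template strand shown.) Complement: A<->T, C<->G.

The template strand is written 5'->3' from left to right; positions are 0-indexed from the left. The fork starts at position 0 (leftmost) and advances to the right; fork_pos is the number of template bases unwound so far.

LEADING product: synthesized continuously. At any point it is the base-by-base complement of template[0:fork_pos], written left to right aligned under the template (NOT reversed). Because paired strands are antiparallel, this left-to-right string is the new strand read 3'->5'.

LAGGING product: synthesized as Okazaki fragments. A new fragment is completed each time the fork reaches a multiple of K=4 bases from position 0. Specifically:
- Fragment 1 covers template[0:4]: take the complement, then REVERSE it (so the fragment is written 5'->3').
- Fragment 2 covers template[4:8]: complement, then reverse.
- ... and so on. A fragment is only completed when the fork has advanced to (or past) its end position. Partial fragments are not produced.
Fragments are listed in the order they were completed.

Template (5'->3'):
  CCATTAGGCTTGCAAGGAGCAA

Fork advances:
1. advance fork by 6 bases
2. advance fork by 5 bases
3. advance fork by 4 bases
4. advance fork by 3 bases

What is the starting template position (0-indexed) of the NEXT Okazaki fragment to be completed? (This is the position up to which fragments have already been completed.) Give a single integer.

Answer: 16

Derivation:
Step 1: advance 6 -> fork_pos = 0 + 6 = 6. Reached multiple(s) of 4: 4 -> fragment 1 completed (1 total).
Step 2: advance 5 -> fork_pos = 6 + 5 = 11. Reached multiple(s) of 4: 8 -> fragment 2 completed (2 total).
Step 3: advance 4 -> fork_pos = 11 + 4 = 15. Reached multiple(s) of 4: 12 -> fragment 3 completed (3 total).
Step 4: advance 3 -> fork_pos = 15 + 3 = 18. Reached multiple(s) of 4: 16 -> fragment 4 completed (4 total).
4 fragment(s) completed, covering template[0:16] (4 x 4 = 16). The next fragment, fragment 5, covers template[16:20], so it starts at position 16.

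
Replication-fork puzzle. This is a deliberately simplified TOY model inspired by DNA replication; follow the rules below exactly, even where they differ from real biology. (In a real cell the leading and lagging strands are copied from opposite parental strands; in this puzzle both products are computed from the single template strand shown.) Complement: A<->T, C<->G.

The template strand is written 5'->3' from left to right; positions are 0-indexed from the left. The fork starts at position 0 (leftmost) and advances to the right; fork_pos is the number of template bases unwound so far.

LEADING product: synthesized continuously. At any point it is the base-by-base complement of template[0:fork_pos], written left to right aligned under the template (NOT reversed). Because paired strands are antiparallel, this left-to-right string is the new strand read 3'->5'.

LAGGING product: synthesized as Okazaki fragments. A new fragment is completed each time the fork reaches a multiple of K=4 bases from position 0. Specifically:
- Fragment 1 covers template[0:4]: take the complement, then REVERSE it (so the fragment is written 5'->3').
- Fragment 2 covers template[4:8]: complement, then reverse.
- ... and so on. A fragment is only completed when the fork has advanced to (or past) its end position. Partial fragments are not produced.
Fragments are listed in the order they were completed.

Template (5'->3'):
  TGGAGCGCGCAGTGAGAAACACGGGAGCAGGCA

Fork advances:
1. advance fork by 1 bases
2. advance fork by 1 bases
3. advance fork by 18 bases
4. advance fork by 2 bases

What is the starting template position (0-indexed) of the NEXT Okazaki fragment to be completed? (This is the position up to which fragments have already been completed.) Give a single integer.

Step 1: advance 1 -> fork_pos = 0 + 1 = 1. Next multiple of 4 is 4 (not reached); still 0 fragment(s).
Step 2: advance 1 -> fork_pos = 1 + 1 = 2. Next multiple of 4 is 4 (not reached); still 0 fragment(s).
Step 3: advance 18 -> fork_pos = 2 + 18 = 20. Reached multiple(s) of 4: 4, 8, 12, 16, 20 -> fragments 1-5 completed (5 total).
Step 4: advance 2 -> fork_pos = 20 + 2 = 22. Next multiple of 4 is 24 (not reached); still 5 fragment(s).
5 fragment(s) completed, covering template[0:20] (5 x 4 = 20). The next fragment, fragment 6, covers template[20:24], so it starts at position 20.

Answer: 20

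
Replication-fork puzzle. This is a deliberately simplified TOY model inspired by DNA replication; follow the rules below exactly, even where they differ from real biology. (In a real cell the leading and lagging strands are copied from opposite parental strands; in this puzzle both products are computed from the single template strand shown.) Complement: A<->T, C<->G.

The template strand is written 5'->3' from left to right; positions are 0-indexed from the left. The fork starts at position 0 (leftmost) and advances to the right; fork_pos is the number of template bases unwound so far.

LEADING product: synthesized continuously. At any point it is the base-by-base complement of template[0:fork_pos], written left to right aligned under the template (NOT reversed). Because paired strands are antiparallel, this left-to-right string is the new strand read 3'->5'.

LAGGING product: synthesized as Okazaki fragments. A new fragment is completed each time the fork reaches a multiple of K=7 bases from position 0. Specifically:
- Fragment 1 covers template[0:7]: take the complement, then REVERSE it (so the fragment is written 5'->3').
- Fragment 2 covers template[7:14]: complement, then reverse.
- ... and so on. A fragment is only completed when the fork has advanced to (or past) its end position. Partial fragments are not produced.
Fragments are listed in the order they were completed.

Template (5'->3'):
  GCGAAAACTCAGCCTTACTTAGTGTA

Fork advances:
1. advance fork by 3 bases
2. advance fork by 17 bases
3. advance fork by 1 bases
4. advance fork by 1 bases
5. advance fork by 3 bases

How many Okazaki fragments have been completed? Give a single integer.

Answer: 3

Derivation:
Step 1: advance 3 -> fork_pos = 0 + 3 = 3. Next multiple of 7 is 7 (not reached); still 0 fragment(s).
Step 2: advance 17 -> fork_pos = 3 + 17 = 20. Reached multiple(s) of 7: 7, 14 -> fragments 1-2 completed (2 total).
Step 3: advance 1 -> fork_pos = 20 + 1 = 21. Reached multiple(s) of 7: 21 -> fragment 3 completed (3 total).
Step 4: advance 1 -> fork_pos = 21 + 1 = 22. Next multiple of 7 is 28 (not reached); still 3 fragment(s).
Step 5: advance 3 -> fork_pos = 22 + 3 = 25. Next multiple of 7 is 28 (not reached); still 3 fragment(s).
Check: final fork_pos = 25; the multiples of 7 that are <= 25 are 7..21 -> 25 // 7 = 3 completed fragment(s).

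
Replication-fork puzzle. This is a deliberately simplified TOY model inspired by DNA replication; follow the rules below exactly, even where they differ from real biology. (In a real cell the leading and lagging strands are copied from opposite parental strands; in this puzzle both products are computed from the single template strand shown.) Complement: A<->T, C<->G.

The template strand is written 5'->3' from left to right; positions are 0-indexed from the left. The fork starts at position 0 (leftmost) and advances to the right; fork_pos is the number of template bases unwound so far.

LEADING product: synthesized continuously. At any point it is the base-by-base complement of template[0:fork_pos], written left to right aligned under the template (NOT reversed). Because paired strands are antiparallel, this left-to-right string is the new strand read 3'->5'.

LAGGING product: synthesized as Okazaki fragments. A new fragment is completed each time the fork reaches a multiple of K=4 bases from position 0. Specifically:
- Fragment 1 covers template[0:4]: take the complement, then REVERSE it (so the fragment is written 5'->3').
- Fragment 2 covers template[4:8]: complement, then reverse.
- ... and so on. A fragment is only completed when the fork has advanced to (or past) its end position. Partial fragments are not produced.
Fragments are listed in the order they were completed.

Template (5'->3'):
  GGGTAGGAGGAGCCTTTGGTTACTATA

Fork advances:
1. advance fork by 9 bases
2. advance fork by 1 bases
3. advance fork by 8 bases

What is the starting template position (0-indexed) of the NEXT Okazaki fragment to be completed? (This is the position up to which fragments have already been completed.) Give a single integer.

Answer: 16

Derivation:
Step 1: advance 9 -> fork_pos = 0 + 9 = 9. Reached multiple(s) of 4: 4, 8 -> fragments 1-2 completed (2 total).
Step 2: advance 1 -> fork_pos = 9 + 1 = 10. Next multiple of 4 is 12 (not reached); still 2 fragment(s).
Step 3: advance 8 -> fork_pos = 10 + 8 = 18. Reached multiple(s) of 4: 12, 16 -> fragments 3-4 completed (4 total).
4 fragment(s) completed, covering template[0:16] (4 x 4 = 16). The next fragment, fragment 5, covers template[16:20], so it starts at position 16.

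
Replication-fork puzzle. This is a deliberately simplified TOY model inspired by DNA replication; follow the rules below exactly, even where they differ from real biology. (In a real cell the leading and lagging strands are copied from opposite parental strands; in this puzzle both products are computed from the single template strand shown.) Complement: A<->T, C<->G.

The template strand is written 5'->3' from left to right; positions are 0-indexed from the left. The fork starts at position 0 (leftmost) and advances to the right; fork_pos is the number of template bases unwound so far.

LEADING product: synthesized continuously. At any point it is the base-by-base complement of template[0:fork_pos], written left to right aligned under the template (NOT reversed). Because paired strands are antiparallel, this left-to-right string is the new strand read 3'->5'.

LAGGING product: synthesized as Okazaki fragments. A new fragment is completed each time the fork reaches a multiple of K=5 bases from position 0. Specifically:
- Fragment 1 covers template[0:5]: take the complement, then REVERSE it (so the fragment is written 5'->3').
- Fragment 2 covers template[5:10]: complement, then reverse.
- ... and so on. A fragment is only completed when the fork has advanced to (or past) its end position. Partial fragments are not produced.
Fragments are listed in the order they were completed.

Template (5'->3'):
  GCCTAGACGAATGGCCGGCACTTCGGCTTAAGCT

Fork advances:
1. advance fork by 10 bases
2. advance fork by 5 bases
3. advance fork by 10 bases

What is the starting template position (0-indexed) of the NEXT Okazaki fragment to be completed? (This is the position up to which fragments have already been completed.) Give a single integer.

Step 1: advance 10 -> fork_pos = 0 + 10 = 10. Reached multiple(s) of 5: 5, 10 -> fragments 1-2 completed (2 total).
Step 2: advance 5 -> fork_pos = 10 + 5 = 15. Reached multiple(s) of 5: 15 -> fragment 3 completed (3 total).
Step 3: advance 10 -> fork_pos = 15 + 10 = 25. Reached multiple(s) of 5: 20, 25 -> fragments 4-5 completed (5 total).
5 fragment(s) completed, covering template[0:25] (5 x 5 = 25). The next fragment, fragment 6, covers template[25:30], so it starts at position 25.

Answer: 25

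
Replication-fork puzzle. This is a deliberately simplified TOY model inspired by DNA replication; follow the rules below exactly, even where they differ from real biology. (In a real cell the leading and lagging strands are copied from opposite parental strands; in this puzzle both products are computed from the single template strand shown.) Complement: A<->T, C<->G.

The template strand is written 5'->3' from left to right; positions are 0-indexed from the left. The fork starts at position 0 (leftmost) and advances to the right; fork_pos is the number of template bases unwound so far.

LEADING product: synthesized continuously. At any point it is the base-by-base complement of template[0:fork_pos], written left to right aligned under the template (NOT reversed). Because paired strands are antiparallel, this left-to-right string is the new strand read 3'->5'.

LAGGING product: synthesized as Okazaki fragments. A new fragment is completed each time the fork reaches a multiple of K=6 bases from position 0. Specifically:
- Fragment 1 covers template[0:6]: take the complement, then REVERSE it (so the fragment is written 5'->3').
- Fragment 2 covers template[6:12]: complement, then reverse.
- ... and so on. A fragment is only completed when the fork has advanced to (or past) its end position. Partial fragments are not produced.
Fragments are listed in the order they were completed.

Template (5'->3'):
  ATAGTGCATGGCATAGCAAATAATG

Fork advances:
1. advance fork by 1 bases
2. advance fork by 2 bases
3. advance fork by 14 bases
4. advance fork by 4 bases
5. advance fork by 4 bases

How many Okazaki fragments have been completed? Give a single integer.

Step 1: advance 1 -> fork_pos = 0 + 1 = 1. Next multiple of 6 is 6 (not reached); still 0 fragment(s).
Step 2: advance 2 -> fork_pos = 1 + 2 = 3. Next multiple of 6 is 6 (not reached); still 0 fragment(s).
Step 3: advance 14 -> fork_pos = 3 + 14 = 17. Reached multiple(s) of 6: 6, 12 -> fragments 1-2 completed (2 total).
Step 4: advance 4 -> fork_pos = 17 + 4 = 21. Reached multiple(s) of 6: 18 -> fragment 3 completed (3 total).
Step 5: advance 4 -> fork_pos = 21 + 4 = 25. Reached multiple(s) of 6: 24 -> fragment 4 completed (4 total).
Check: final fork_pos = 25; the multiples of 6 that are <= 25 are 6..24 -> 25 // 6 = 4 completed fragment(s).

Answer: 4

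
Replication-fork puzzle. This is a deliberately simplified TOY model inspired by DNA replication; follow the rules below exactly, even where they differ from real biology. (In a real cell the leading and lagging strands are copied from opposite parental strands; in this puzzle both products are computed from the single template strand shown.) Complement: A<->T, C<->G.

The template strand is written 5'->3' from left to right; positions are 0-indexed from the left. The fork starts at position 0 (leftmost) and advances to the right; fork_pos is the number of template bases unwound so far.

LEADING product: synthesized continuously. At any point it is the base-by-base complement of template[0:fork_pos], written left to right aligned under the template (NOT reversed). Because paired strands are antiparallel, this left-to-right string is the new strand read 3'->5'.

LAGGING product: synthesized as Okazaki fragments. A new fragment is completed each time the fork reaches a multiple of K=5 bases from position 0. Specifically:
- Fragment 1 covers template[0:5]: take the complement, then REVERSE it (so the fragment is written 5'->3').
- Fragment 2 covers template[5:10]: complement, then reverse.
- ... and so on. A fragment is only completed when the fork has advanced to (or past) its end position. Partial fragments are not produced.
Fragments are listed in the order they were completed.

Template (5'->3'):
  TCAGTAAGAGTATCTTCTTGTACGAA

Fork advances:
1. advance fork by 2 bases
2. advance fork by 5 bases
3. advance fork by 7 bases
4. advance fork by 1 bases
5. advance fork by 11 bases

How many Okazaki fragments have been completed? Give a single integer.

Step 1: advance 2 -> fork_pos = 0 + 2 = 2. Next multiple of 5 is 5 (not reached); still 0 fragment(s).
Step 2: advance 5 -> fork_pos = 2 + 5 = 7. Reached multiple(s) of 5: 5 -> fragment 1 completed (1 total).
Step 3: advance 7 -> fork_pos = 7 + 7 = 14. Reached multiple(s) of 5: 10 -> fragment 2 completed (2 total).
Step 4: advance 1 -> fork_pos = 14 + 1 = 15. Reached multiple(s) of 5: 15 -> fragment 3 completed (3 total).
Step 5: advance 11 -> fork_pos = 15 + 11 = 26. Reached multiple(s) of 5: 20, 25 -> fragments 4-5 completed (5 total).
Check: final fork_pos = 26; the multiples of 5 that are <= 26 are 5..25 -> 26 // 5 = 5 completed fragment(s).

Answer: 5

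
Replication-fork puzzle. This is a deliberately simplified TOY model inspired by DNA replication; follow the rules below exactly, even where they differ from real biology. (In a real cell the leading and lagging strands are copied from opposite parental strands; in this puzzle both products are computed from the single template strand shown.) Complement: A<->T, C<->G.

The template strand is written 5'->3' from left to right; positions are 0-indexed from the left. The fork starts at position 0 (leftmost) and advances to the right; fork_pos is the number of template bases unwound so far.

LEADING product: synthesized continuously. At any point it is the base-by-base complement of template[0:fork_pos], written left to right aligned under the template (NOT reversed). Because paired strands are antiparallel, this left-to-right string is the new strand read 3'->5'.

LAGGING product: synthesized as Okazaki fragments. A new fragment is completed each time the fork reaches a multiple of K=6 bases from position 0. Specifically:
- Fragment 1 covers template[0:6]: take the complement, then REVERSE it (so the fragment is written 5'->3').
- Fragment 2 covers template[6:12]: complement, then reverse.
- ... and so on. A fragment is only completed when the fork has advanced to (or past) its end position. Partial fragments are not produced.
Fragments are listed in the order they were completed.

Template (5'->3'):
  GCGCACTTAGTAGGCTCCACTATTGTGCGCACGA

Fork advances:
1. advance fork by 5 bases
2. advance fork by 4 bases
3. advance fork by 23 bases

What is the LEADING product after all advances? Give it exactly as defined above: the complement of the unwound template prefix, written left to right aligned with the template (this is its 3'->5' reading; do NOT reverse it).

Step 1: advance 5 -> fork_pos = 0 + 5 = 5.
Step 2: advance 4 -> fork_pos = 5 + 4 = 9.
Step 3: advance 23 -> fork_pos = 9 + 23 = 32.
Unwound prefix: template[0:32] = GCGCACTTAGTAGGCTCCACTATTGTGCGCAC
Complement it base by base (A<->T, C<->G), keeping left-to-right order:
  [0:5] GCGCA -> CGCGT
  [5:10] CTTAG -> GAATC
  [10:15] TAGGC -> ATCCG
  [15:20] TCCAC -> AGGTG
  [20:25] TATTG -> ATAAC
  [25:30] TGCGC -> ACGCG
  [30:32] AC -> TG
Concatenate: CGCGTGAATCATCCGAGGTGATAACACGCGTG (length 32; written aligned with the template, i.e. 3'->5').

Answer: CGCGTGAATCATCCGAGGTGATAACACGCGTG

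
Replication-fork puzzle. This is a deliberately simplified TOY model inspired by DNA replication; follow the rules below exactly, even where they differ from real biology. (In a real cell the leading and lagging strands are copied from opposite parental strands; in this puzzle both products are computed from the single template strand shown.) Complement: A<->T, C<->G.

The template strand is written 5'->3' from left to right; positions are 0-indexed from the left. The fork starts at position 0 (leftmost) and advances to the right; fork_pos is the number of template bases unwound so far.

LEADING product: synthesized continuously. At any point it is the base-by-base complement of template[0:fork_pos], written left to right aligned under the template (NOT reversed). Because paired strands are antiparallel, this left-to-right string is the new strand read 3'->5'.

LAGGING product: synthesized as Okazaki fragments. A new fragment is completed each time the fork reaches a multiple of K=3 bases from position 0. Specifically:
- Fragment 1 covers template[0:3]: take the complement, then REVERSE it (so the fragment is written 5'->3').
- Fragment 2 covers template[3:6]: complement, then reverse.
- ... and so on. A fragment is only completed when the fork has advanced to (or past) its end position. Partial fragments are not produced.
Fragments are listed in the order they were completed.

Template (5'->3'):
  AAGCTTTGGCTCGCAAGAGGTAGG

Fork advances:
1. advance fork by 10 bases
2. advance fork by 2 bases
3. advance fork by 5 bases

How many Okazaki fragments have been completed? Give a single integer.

Step 1: advance 10 -> fork_pos = 0 + 10 = 10. Reached multiple(s) of 3: 3, 6, 9 -> fragments 1-3 completed (3 total).
Step 2: advance 2 -> fork_pos = 10 + 2 = 12. Reached multiple(s) of 3: 12 -> fragment 4 completed (4 total).
Step 3: advance 5 -> fork_pos = 12 + 5 = 17. Reached multiple(s) of 3: 15 -> fragment 5 completed (5 total).
Check: final fork_pos = 17; the multiples of 3 that are <= 17 are 3..15 -> 17 // 3 = 5 completed fragment(s).

Answer: 5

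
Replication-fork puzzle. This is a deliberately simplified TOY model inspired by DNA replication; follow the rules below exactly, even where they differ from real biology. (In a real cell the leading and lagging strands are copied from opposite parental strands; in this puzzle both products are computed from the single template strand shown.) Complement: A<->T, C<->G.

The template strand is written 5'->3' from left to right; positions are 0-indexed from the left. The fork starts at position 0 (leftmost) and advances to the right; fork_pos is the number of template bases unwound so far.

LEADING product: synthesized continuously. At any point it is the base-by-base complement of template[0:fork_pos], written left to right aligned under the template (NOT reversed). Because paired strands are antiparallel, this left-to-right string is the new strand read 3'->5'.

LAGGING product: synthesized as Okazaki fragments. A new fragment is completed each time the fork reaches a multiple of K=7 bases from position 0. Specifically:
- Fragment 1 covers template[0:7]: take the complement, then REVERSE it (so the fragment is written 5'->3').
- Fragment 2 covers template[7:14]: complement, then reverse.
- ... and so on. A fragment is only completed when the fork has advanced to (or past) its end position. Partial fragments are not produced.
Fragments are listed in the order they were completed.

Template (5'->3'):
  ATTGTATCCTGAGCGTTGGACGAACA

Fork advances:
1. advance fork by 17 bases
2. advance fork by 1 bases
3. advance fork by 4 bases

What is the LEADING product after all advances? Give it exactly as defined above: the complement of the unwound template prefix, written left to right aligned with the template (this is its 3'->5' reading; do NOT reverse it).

Answer: TAACATAGGACTCGCAACCTGC

Derivation:
Step 1: advance 17 -> fork_pos = 0 + 17 = 17.
Step 2: advance 1 -> fork_pos = 17 + 1 = 18.
Step 3: advance 4 -> fork_pos = 18 + 4 = 22.
Unwound prefix: template[0:22] = ATTGTATCCTGAGCGTTGGACG
Complement it base by base (A<->T, C<->G), keeping left-to-right order:
  [0:5] ATTGT -> TAACA
  [5:10] ATCCT -> TAGGA
  [10:15] GAGCG -> CTCGC
  [15:20] TTGGA -> AACCT
  [20:22] CG -> GC
Concatenate: TAACATAGGACTCGCAACCTGC (length 22; written aligned with the template, i.e. 3'->5').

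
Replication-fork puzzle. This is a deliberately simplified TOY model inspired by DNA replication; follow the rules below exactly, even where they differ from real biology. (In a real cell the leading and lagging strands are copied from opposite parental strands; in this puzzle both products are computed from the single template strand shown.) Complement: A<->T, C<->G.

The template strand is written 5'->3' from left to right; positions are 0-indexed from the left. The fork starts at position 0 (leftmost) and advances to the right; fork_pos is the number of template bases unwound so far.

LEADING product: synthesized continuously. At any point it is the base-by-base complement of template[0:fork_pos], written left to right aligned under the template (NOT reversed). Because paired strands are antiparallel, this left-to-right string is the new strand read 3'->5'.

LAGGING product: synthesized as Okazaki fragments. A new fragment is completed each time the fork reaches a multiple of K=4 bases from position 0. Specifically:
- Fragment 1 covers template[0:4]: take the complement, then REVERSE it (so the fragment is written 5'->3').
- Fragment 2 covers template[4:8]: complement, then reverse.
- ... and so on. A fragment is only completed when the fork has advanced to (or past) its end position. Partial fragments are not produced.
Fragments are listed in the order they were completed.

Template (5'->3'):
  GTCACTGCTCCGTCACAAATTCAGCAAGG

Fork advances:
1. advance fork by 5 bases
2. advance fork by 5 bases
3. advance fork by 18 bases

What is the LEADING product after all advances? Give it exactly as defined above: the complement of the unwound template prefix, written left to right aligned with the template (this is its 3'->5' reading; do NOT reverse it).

Answer: CAGTGACGAGGCAGTGTTTAAGTCGTTC

Derivation:
Step 1: advance 5 -> fork_pos = 0 + 5 = 5.
Step 2: advance 5 -> fork_pos = 5 + 5 = 10.
Step 3: advance 18 -> fork_pos = 10 + 18 = 28.
Unwound prefix: template[0:28] = GTCACTGCTCCGTCACAAATTCAGCAAG
Complement it base by base (A<->T, C<->G), keeping left-to-right order:
  [0:5] GTCAC -> CAGTG
  [5:10] TGCTC -> ACGAG
  [10:15] CGTCA -> GCAGT
  [15:20] CAAAT -> GTTTA
  [20:25] TCAGC -> AGTCG
  [25:28] AAG -> TTC
Concatenate: CAGTGACGAGGCAGTGTTTAAGTCGTTC (length 28; written aligned with the template, i.e. 3'->5').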